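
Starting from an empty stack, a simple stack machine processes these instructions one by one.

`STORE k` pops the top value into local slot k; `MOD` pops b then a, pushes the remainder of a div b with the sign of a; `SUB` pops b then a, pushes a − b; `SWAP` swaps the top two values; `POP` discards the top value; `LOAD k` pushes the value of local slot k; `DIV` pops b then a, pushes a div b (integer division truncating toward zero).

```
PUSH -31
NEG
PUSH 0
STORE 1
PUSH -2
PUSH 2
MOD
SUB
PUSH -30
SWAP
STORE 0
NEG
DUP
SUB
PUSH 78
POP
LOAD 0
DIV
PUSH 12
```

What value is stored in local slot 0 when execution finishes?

31

PUSH -31 -> [-31]
NEG      -> [31]
PUSH 0   -> [31, 0]
STORE 1  -> [31]
PUSH -2  -> [31, -2]
PUSH 2   -> [31, -2, 2]
MOD      -> [31, 0]
SUB      -> [31]
PUSH -30 -> [31, -30]
SWAP     -> [-30, 31]
STORE 0  -> [-30]
NEG      -> [30]
DUP      -> [30, 30]
SUB      -> [0]
PUSH 78  -> [0, 78]
POP      -> [0]
LOAD 0   -> [0, 31]
DIV      -> [0]
PUSH 12  -> [0, 12]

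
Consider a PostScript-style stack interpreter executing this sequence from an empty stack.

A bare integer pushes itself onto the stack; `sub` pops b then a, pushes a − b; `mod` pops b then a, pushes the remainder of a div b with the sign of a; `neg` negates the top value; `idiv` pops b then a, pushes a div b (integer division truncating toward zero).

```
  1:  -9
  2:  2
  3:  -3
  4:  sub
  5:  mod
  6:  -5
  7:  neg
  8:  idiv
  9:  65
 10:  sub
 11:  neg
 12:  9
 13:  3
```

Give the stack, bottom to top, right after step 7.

[-4, 5]

-9  : [-9]
2   : [-9, 2]
-3  : [-9, 2, -3]
sub : [-9, 5]
mod : [-4]
-5  : [-4, -5]
neg : [-4, 5]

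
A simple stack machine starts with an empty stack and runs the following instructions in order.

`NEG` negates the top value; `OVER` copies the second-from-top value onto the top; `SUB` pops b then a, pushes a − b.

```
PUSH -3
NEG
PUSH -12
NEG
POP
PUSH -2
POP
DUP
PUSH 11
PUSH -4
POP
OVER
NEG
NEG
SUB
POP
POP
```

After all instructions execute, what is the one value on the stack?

PUSH -3  : -3
NEG      : 3
PUSH -12 : 3 -12
NEG      : 3 12
POP      : 3
PUSH -2  : 3 -2
POP      : 3
DUP      : 3 3
PUSH 11  : 3 3 11
PUSH -4  : 3 3 11 -4
POP      : 3 3 11
OVER     : 3 3 11 3
NEG      : 3 3 11 -3
NEG      : 3 3 11 3
SUB      : 3 3 8
POP      : 3 3
POP      : 3

3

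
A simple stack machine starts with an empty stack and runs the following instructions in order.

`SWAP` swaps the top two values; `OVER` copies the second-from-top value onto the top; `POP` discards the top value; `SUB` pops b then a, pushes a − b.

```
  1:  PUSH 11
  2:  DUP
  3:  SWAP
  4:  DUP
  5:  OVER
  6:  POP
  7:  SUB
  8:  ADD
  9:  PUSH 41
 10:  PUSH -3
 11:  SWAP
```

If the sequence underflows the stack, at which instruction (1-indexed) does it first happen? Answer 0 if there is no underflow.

PUSH 11 -> [11]
DUP     -> [11, 11]
SWAP    -> [11, 11]
DUP     -> [11, 11, 11]
OVER    -> [11, 11, 11, 11]
POP     -> [11, 11, 11]
SUB     -> [11, 0]
ADD     -> [11]
PUSH 41 -> [11, 41]
PUSH -3 -> [11, 41, -3]
SWAP    -> [11, -3, 41]

0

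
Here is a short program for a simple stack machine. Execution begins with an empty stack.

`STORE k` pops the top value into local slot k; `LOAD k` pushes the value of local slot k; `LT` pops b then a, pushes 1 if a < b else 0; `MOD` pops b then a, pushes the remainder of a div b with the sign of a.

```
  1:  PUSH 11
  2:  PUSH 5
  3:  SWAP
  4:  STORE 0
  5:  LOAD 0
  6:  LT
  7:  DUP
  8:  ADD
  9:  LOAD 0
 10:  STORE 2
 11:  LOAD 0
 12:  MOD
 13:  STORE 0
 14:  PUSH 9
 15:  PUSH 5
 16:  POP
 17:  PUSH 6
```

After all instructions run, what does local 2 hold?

PUSH 11 : 11
PUSH 5  : 11 5
SWAP    : 5 11
STORE 0 : 5
LOAD 0  : 5 11
LT      : 1
DUP     : 1 1
ADD     : 2
LOAD 0  : 2 11
STORE 2 : 2
LOAD 0  : 2 11
MOD     : 2
STORE 0 : (empty)
PUSH 9  : 9
PUSH 5  : 9 5
POP     : 9
PUSH 6  : 9 6

11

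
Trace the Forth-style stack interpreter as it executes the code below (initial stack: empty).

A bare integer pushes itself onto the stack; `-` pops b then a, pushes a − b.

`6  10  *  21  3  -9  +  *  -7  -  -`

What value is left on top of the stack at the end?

6  → [6]
10 → [6, 10]
*  → [60]
21 → [60, 21]
3  → [60, 21, 3]
-9 → [60, 21, 3, -9]
+  → [60, 21, -6]
*  → [60, -126]
-7 → [60, -126, -7]
-  → [60, -119]
-  → [179]

179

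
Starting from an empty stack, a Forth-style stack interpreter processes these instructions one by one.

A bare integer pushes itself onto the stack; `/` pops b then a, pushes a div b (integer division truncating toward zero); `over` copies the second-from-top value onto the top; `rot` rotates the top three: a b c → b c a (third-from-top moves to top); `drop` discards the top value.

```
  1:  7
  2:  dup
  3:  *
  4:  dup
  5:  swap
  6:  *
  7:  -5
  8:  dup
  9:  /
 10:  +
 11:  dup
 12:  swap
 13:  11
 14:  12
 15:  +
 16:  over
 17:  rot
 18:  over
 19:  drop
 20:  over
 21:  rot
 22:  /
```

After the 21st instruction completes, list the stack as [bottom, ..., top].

7     7
dup   7 7
*     49
dup   49 49
swap  49 49
*     2401
-5    2401 -5
dup   2401 -5 -5
/     2401 1
+     2402
dup   2402 2402
swap  2402 2402
11    2402 2402 11
12    2402 2402 11 12
+     2402 2402 23
over  2402 2402 23 2402
rot   2402 23 2402 2402
over  2402 23 2402 2402 2402
drop  2402 23 2402 2402
over  2402 23 2402 2402 2402
rot   2402 23 2402 2402 2402

[2402, 23, 2402, 2402, 2402]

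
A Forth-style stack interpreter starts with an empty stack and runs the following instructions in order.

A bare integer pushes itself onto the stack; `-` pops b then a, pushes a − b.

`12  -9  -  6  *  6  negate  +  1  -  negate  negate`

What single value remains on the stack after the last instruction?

12      12
-9      12 -9
-       21
6       21 6
*       126
6       126 6
negate  126 -6
+       120
1       120 1
-       119
negate  -119
negate  119

119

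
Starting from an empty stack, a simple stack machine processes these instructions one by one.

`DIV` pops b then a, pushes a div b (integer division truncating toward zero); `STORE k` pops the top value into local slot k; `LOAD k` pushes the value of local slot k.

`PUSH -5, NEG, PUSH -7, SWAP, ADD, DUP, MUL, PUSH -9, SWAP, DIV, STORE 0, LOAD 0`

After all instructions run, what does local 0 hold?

PUSH -5 : -5
NEG     : 5
PUSH -7 : 5 -7
SWAP    : -7 5
ADD     : -2
DUP     : -2 -2
MUL     : 4
PUSH -9 : 4 -9
SWAP    : -9 4
DIV     : -2
STORE 0 : (empty)
LOAD 0  : -2

-2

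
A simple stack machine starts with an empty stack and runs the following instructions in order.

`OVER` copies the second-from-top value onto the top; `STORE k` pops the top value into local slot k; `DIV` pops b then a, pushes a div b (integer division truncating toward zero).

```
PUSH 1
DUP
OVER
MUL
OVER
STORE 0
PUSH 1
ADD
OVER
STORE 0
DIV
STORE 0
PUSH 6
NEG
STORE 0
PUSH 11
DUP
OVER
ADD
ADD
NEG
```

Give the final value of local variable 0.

PUSH 1   [1]
DUP      [1, 1]
OVER     [1, 1, 1]
MUL      [1, 1]
OVER     [1, 1, 1]
STORE 0  [1, 1]
PUSH 1   [1, 1, 1]
ADD      [1, 2]
OVER     [1, 2, 1]
STORE 0  [1, 2]
DIV      [0]
STORE 0  []
PUSH 6   [6]
NEG      [-6]
STORE 0  []
PUSH 11  [11]
DUP      [11, 11]
OVER     [11, 11, 11]
ADD      [11, 22]
ADD      [33]
NEG      [-33]

-6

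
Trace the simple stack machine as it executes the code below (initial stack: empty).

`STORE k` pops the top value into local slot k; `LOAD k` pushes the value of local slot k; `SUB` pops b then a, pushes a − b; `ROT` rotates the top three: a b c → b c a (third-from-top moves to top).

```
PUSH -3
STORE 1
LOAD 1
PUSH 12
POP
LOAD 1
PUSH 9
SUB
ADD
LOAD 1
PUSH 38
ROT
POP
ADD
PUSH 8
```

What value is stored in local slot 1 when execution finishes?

PUSH -3 -> -3
STORE 1 -> (empty)
LOAD 1  -> -3
PUSH 12 -> -3 12
POP     -> -3
LOAD 1  -> -3 -3
PUSH 9  -> -3 -3 9
SUB     -> -3 -12
ADD     -> -15
LOAD 1  -> -15 -3
PUSH 38 -> -15 -3 38
ROT     -> -3 38 -15
POP     -> -3 38
ADD     -> 35
PUSH 8  -> 35 8

-3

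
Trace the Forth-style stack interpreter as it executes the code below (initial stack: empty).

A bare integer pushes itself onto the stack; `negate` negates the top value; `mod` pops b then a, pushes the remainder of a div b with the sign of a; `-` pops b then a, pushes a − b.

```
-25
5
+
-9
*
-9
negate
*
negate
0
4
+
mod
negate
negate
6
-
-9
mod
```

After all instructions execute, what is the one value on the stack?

-6

-25     -25
5       -25 5
+       -20
-9      -20 -9
*       180
-9      180 -9
negate  180 9
*       1620
negate  -1620
0       -1620 0
4       -1620 0 4
+       -1620 4
mod     0
negate  0
negate  0
6       0 6
-       -6
-9      -6 -9
mod     -6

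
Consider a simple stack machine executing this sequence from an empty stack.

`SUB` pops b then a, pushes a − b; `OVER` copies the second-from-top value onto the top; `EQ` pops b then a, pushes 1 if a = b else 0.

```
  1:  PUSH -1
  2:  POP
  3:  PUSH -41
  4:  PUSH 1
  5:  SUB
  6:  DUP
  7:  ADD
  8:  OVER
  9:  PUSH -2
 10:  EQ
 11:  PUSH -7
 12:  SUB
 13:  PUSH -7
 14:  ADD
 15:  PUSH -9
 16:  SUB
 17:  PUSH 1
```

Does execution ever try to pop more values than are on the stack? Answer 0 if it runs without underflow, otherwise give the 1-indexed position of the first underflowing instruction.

8

PUSH -1  -> -1
POP      -> (empty)
PUSH -41 -> -41
PUSH 1   -> -41 1
SUB      -> -42
DUP      -> -42 -42
ADD      -> -84
OVER  — needs 2 operands, stack has 1 → underflow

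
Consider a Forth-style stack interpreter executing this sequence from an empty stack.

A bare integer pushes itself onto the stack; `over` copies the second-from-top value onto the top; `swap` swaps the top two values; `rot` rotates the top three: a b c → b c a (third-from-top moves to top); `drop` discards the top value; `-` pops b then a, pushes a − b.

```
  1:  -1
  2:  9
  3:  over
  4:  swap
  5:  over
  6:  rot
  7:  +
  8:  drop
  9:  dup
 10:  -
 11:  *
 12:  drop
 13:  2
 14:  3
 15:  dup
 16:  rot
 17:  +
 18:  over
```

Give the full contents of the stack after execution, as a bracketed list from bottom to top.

[3, 5, 3]

-1   → -1
9    → -1 9
over → -1 9 -1
swap → -1 -1 9
over → -1 -1 9 -1
rot  → -1 9 -1 -1
+    → -1 9 -2
drop → -1 9
dup  → -1 9 9
-    → -1 0
*    → 0
drop → (empty)
2    → 2
3    → 2 3
dup  → 2 3 3
rot  → 3 3 2
+    → 3 5
over → 3 5 3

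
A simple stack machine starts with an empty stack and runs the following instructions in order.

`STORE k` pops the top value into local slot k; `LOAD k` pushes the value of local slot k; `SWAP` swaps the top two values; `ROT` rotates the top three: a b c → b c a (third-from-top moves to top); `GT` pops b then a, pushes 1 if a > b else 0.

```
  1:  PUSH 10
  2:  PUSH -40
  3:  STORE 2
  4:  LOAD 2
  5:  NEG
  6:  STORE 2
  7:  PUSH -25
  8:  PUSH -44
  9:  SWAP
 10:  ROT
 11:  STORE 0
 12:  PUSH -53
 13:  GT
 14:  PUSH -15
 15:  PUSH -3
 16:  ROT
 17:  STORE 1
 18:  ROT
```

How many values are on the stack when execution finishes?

PUSH 10   [10]
PUSH -40  [10, -40]
STORE 2   [10]
LOAD 2    [10, -40]
NEG       [10, 40]
STORE 2   [10]
PUSH -25  [10, -25]
PUSH -44  [10, -25, -44]
SWAP      [10, -44, -25]
ROT       [-44, -25, 10]
STORE 0   [-44, -25]
PUSH -53  [-44, -25, -53]
GT        [-44, 1]
PUSH -15  [-44, 1, -15]
PUSH -3   [-44, 1, -15, -3]
ROT       [-44, -15, -3, 1]
STORE 1   [-44, -15, -3]
ROT       [-15, -3, -44]

3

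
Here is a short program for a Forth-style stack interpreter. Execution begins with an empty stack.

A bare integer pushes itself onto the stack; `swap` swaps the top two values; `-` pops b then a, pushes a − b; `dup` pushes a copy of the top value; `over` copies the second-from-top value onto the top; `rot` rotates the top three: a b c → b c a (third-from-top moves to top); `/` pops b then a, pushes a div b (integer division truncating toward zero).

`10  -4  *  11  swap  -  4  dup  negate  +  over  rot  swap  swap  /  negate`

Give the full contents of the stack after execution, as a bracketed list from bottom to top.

[0, -1]

10     : [10]
-4     : [10, -4]
*      : [-40]
11     : [-40, 11]
swap   : [11, -40]
-      : [51]
4      : [51, 4]
dup    : [51, 4, 4]
negate : [51, 4, -4]
+      : [51, 0]
over   : [51, 0, 51]
rot    : [0, 51, 51]
swap   : [0, 51, 51]
swap   : [0, 51, 51]
/      : [0, 1]
negate : [0, -1]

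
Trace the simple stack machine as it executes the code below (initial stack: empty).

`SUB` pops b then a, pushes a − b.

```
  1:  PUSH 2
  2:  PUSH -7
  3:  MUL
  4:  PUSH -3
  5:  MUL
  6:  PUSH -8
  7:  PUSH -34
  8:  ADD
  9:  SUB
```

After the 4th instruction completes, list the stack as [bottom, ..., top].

PUSH 2  → 2
PUSH -7 → 2 -7
MUL     → -14
PUSH -3 → -14 -3

[-14, -3]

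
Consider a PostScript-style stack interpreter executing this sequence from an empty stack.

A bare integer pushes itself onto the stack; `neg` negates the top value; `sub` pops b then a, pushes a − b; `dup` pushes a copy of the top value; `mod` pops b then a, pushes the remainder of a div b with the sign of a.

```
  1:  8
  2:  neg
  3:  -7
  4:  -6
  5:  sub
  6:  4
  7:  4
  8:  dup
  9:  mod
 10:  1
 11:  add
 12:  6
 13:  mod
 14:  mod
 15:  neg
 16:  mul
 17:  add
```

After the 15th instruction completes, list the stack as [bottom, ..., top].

8   -> [8]
neg -> [-8]
-7  -> [-8, -7]
-6  -> [-8, -7, -6]
sub -> [-8, -1]
4   -> [-8, -1, 4]
4   -> [-8, -1, 4, 4]
dup -> [-8, -1, 4, 4, 4]
mod -> [-8, -1, 4, 0]
1   -> [-8, -1, 4, 0, 1]
add -> [-8, -1, 4, 1]
6   -> [-8, -1, 4, 1, 6]
mod -> [-8, -1, 4, 1]
mod -> [-8, -1, 0]
neg -> [-8, -1, 0]

[-8, -1, 0]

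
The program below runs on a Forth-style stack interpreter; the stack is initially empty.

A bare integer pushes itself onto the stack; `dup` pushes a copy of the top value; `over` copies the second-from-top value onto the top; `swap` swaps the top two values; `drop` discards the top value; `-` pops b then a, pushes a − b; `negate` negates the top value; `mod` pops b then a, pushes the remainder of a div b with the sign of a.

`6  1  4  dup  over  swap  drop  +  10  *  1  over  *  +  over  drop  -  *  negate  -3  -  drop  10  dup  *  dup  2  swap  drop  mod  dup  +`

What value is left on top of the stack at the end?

6       [6]
1       [6, 1]
4       [6, 1, 4]
dup     [6, 1, 4, 4]
over    [6, 1, 4, 4, 4]
swap    [6, 1, 4, 4, 4]
drop    [6, 1, 4, 4]
+       [6, 1, 8]
10      [6, 1, 8, 10]
*       [6, 1, 80]
1       [6, 1, 80, 1]
over    [6, 1, 80, 1, 80]
*       [6, 1, 80, 80]
+       [6, 1, 160]
over    [6, 1, 160, 1]
drop    [6, 1, 160]
-       [6, -159]
*       [-954]
negate  [954]
-3      [954, -3]
-       [957]
drop    []
10      [10]
dup     [10, 10]
*       [100]
dup     [100, 100]
2       [100, 100, 2]
swap    [100, 2, 100]
drop    [100, 2]
mod     [0]
dup     [0, 0]
+       [0]

0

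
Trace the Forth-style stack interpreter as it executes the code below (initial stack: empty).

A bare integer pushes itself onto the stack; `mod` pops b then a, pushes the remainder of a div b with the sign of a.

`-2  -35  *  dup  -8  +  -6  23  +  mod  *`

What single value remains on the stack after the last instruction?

-2  -> -2
-35 -> -2 -35
*   -> 70
dup -> 70 70
-8  -> 70 70 -8
+   -> 70 62
-6  -> 70 62 -6
23  -> 70 62 -6 23
+   -> 70 62 17
mod -> 70 11
*   -> 770

770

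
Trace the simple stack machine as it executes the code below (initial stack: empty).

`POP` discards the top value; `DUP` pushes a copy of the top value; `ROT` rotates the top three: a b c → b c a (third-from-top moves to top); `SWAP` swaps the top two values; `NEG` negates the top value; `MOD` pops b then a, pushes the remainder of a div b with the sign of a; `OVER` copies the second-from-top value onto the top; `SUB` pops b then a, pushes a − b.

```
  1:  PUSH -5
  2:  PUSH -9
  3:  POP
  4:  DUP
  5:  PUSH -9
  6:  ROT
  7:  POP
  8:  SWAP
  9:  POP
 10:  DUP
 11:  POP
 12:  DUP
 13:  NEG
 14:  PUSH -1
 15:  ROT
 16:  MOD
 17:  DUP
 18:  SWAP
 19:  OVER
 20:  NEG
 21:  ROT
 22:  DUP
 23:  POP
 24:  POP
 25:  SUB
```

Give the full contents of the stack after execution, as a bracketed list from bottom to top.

PUSH -5 : -5
PUSH -9 : -5 -9
POP     : -5
DUP     : -5 -5
PUSH -9 : -5 -5 -9
ROT     : -5 -9 -5
POP     : -5 -9
SWAP    : -9 -5
POP     : -9
DUP     : -9 -9
POP     : -9
DUP     : -9 -9
NEG     : -9 9
PUSH -1 : -9 9 -1
ROT     : 9 -1 -9
MOD     : 9 -1
DUP     : 9 -1 -1
SWAP    : 9 -1 -1
OVER    : 9 -1 -1 -1
NEG     : 9 -1 -1 1
ROT     : 9 -1 1 -1
DUP     : 9 -1 1 -1 -1
POP     : 9 -1 1 -1
POP     : 9 -1 1
SUB     : 9 -2

[9, -2]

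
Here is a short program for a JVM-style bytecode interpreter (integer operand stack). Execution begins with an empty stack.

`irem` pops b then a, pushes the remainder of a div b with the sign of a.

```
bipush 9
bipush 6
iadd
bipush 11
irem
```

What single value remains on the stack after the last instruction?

4

bipush 9  → [9]
bipush 6  → [9, 6]
iadd      → [15]
bipush 11 → [15, 11]
irem      → [4]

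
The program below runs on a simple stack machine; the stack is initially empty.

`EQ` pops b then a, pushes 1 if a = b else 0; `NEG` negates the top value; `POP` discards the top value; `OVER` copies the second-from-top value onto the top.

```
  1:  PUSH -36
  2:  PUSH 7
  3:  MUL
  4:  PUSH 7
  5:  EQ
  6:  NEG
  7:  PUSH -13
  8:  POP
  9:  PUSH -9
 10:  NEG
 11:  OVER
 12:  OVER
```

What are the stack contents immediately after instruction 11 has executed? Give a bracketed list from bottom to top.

PUSH -36 : [-36]
PUSH 7   : [-36, 7]
MUL      : [-252]
PUSH 7   : [-252, 7]
EQ       : [0]
NEG      : [0]
PUSH -13 : [0, -13]
POP      : [0]
PUSH -9  : [0, -9]
NEG      : [0, 9]
OVER     : [0, 9, 0]

[0, 9, 0]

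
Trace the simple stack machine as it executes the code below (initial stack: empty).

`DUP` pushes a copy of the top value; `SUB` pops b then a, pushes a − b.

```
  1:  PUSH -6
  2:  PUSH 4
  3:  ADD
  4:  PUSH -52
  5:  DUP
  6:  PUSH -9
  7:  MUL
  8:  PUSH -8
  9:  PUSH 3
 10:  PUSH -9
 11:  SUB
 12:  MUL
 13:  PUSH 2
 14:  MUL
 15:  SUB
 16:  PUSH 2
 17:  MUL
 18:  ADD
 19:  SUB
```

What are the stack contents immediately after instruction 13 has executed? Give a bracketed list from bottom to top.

PUSH -6  : -6
PUSH 4   : -6 4
ADD      : -2
PUSH -52 : -2 -52
DUP      : -2 -52 -52
PUSH -9  : -2 -52 -52 -9
MUL      : -2 -52 468
PUSH -8  : -2 -52 468 -8
PUSH 3   : -2 -52 468 -8 3
PUSH -9  : -2 -52 468 -8 3 -9
SUB      : -2 -52 468 -8 12
MUL      : -2 -52 468 -96
PUSH 2   : -2 -52 468 -96 2

[-2, -52, 468, -96, 2]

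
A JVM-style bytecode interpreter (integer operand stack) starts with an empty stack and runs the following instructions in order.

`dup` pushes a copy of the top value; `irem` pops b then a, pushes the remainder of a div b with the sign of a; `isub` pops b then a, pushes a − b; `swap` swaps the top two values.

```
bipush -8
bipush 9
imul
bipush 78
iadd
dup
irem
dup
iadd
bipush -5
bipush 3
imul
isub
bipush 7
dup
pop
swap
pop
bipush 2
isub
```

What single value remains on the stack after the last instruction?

5

bipush -8 : [-8]
bipush 9  : [-8, 9]
imul      : [-72]
bipush 78 : [-72, 78]
iadd      : [6]
dup       : [6, 6]
irem      : [0]
dup       : [0, 0]
iadd      : [0]
bipush -5 : [0, -5]
bipush 3  : [0, -5, 3]
imul      : [0, -15]
isub      : [15]
bipush 7  : [15, 7]
dup       : [15, 7, 7]
pop       : [15, 7]
swap      : [7, 15]
pop       : [7]
bipush 2  : [7, 2]
isub      : [5]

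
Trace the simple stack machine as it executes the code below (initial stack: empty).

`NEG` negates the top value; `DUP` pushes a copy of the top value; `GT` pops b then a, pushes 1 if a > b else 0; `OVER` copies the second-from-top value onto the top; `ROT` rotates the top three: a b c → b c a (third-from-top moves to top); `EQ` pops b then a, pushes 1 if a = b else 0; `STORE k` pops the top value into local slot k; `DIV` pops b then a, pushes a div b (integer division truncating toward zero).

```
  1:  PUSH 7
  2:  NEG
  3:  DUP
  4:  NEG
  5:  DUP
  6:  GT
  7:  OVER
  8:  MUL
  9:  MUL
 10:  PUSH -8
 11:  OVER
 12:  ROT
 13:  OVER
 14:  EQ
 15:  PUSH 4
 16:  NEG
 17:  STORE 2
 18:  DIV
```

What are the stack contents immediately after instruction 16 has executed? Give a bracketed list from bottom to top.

[-8, 0, 1, -4]

PUSH 7  : 7
NEG     : -7
DUP     : -7 -7
NEG     : -7 7
DUP     : -7 7 7
GT      : -7 0
OVER    : -7 0 -7
MUL     : -7 0
MUL     : 0
PUSH -8 : 0 -8
OVER    : 0 -8 0
ROT     : -8 0 0
OVER    : -8 0 0 0
EQ      : -8 0 1
PUSH 4  : -8 0 1 4
NEG     : -8 0 1 -4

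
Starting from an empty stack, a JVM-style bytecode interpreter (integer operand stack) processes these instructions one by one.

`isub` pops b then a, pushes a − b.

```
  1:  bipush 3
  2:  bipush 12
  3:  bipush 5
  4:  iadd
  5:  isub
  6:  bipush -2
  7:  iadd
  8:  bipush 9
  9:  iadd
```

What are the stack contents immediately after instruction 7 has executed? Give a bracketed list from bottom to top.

[-16]

bipush 3  -> [3]
bipush 12 -> [3, 12]
bipush 5  -> [3, 12, 5]
iadd      -> [3, 17]
isub      -> [-14]
bipush -2 -> [-14, -2]
iadd      -> [-16]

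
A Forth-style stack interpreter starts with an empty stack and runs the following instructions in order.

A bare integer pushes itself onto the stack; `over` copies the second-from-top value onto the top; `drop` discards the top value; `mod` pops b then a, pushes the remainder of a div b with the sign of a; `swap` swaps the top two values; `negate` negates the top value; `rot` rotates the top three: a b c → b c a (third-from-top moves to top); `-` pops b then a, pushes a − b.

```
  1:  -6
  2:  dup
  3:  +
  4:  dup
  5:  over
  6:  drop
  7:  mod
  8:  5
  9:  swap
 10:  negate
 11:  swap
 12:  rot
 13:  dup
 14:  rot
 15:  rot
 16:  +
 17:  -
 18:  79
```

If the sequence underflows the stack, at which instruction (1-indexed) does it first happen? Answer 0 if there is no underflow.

-6      -6
dup     -6 -6
+       -12
dup     -12 -12
over    -12 -12 -12
drop    -12 -12
mod     0
5       0 5
swap    5 0
negate  5 0
swap    0 5
rot  — needs 3 operands, stack has 2 → underflow

12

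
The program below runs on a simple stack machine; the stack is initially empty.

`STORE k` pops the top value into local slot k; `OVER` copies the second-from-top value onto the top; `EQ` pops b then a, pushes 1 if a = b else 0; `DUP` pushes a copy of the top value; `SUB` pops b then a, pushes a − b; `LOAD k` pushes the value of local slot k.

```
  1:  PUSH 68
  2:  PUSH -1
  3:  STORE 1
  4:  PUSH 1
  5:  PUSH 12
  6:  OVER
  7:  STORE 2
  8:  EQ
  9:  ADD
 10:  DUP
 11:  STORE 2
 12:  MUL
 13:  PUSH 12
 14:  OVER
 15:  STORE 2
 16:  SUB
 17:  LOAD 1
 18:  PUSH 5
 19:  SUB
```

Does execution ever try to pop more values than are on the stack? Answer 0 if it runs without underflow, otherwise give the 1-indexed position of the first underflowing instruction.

12

PUSH 68 : [68]
PUSH -1 : [68, -1]
STORE 1 : [68]
PUSH 1  : [68, 1]
PUSH 12 : [68, 1, 12]
OVER    : [68, 1, 12, 1]
STORE 2 : [68, 1, 12]
EQ      : [68, 0]
ADD     : [68]
DUP     : [68, 68]
STORE 2 : [68]
MUL  — needs 2 operands, stack has 1 → underflow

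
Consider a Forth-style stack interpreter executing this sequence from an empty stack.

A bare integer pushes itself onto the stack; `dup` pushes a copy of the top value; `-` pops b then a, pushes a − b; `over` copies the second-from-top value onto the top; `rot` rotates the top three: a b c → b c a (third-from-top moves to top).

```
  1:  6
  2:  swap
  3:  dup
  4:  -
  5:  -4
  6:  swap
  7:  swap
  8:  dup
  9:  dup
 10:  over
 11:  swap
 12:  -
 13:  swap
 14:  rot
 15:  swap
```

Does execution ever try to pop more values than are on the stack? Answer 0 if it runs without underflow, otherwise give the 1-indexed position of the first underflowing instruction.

6  6
swap  — needs 2 operands, stack has 1 → underflow

2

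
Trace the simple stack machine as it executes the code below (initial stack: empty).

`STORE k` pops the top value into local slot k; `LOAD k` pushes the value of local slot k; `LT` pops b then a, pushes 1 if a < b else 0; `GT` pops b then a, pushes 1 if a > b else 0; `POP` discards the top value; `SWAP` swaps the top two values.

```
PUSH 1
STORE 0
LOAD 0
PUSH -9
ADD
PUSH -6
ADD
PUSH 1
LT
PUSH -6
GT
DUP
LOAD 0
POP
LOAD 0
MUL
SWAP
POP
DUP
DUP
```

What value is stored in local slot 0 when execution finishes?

PUSH 1  : [1]
STORE 0 : []
LOAD 0  : [1]
PUSH -9 : [1, -9]
ADD     : [-8]
PUSH -6 : [-8, -6]
ADD     : [-14]
PUSH 1  : [-14, 1]
LT      : [1]
PUSH -6 : [1, -6]
GT      : [1]
DUP     : [1, 1]
LOAD 0  : [1, 1, 1]
POP     : [1, 1]
LOAD 0  : [1, 1, 1]
MUL     : [1, 1]
SWAP    : [1, 1]
POP     : [1]
DUP     : [1, 1]
DUP     : [1, 1, 1]

1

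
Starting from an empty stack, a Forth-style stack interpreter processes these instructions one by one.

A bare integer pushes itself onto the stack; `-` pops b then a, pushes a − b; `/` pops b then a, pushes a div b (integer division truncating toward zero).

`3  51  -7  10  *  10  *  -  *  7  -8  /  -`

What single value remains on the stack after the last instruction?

2253

3  → [3]
51 → [3, 51]
-7 → [3, 51, -7]
10 → [3, 51, -7, 10]
*  → [3, 51, -70]
10 → [3, 51, -70, 10]
*  → [3, 51, -700]
-  → [3, 751]
*  → [2253]
7  → [2253, 7]
-8 → [2253, 7, -8]
/  → [2253, 0]
-  → [2253]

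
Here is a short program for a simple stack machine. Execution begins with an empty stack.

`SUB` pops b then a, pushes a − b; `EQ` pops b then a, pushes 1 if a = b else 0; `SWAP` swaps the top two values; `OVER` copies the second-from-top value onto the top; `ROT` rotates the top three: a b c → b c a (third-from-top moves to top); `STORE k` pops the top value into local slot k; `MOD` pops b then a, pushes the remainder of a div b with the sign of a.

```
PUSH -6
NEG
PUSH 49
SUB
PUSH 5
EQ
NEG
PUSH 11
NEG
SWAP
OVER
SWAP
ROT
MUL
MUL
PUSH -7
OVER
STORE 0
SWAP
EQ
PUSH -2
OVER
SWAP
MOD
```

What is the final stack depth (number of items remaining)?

2

PUSH -6 → [-6]
NEG     → [6]
PUSH 49 → [6, 49]
SUB     → [-43]
PUSH 5  → [-43, 5]
EQ      → [0]
NEG     → [0]
PUSH 11 → [0, 11]
NEG     → [0, -11]
SWAP    → [-11, 0]
OVER    → [-11, 0, -11]
SWAP    → [-11, -11, 0]
ROT     → [-11, 0, -11]
MUL     → [-11, 0]
MUL     → [0]
PUSH -7 → [0, -7]
OVER    → [0, -7, 0]
STORE 0 → [0, -7]
SWAP    → [-7, 0]
EQ      → [0]
PUSH -2 → [0, -2]
OVER    → [0, -2, 0]
SWAP    → [0, 0, -2]
MOD     → [0, 0]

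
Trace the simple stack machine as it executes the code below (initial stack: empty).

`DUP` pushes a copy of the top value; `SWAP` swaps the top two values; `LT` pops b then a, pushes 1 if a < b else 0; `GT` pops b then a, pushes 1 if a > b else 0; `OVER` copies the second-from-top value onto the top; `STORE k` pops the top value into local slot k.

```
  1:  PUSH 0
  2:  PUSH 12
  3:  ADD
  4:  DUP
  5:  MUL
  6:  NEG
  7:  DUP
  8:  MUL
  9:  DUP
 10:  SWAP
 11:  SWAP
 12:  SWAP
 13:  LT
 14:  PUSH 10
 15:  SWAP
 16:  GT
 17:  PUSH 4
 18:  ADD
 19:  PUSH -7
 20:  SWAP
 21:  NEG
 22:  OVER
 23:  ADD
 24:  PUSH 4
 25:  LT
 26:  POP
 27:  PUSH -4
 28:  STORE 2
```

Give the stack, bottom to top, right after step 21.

[-7, -5]

PUSH 0  → 0
PUSH 12 → 0 12
ADD     → 12
DUP     → 12 12
MUL     → 144
NEG     → -144
DUP     → -144 -144
MUL     → 20736
DUP     → 20736 20736
SWAP    → 20736 20736
SWAP    → 20736 20736
SWAP    → 20736 20736
LT      → 0
PUSH 10 → 0 10
SWAP    → 10 0
GT      → 1
PUSH 4  → 1 4
ADD     → 5
PUSH -7 → 5 -7
SWAP    → -7 5
NEG     → -7 -5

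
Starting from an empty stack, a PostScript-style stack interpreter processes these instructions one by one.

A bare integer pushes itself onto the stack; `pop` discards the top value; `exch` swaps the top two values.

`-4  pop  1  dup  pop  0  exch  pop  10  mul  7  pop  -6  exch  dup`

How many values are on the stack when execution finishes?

3

-4   : [-4]
pop  : []
1    : [1]
dup  : [1, 1]
pop  : [1]
0    : [1, 0]
exch : [0, 1]
pop  : [0]
10   : [0, 10]
mul  : [0]
7    : [0, 7]
pop  : [0]
-6   : [0, -6]
exch : [-6, 0]
dup  : [-6, 0, 0]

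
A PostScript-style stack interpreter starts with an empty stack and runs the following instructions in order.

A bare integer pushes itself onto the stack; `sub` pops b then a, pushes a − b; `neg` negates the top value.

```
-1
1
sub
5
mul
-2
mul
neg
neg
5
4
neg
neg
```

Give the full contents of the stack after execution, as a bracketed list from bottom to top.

-1   [-1]
1    [-1, 1]
sub  [-2]
5    [-2, 5]
mul  [-10]
-2   [-10, -2]
mul  [20]
neg  [-20]
neg  [20]
5    [20, 5]
4    [20, 5, 4]
neg  [20, 5, -4]
neg  [20, 5, 4]

[20, 5, 4]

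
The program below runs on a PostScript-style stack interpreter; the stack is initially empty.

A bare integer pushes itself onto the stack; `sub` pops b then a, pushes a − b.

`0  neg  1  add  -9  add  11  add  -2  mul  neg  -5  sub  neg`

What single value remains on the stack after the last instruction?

0    [0]
neg  [0]
1    [0, 1]
add  [1]
-9   [1, -9]
add  [-8]
11   [-8, 11]
add  [3]
-2   [3, -2]
mul  [-6]
neg  [6]
-5   [6, -5]
sub  [11]
neg  [-11]

-11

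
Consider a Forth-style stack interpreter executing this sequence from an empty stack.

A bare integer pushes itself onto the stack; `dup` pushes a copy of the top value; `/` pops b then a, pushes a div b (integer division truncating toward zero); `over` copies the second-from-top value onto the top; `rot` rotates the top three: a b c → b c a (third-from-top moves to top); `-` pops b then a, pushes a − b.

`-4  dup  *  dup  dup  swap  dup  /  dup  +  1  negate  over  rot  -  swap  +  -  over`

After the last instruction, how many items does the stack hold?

3

-4     : -4
dup    : -4 -4
*      : 16
dup    : 16 16
dup    : 16 16 16
swap   : 16 16 16
dup    : 16 16 16 16
/      : 16 16 1
dup    : 16 16 1 1
+      : 16 16 2
1      : 16 16 2 1
negate : 16 16 2 -1
over   : 16 16 2 -1 2
rot    : 16 16 -1 2 2
-      : 16 16 -1 0
swap   : 16 16 0 -1
+      : 16 16 -1
-      : 16 17
over   : 16 17 16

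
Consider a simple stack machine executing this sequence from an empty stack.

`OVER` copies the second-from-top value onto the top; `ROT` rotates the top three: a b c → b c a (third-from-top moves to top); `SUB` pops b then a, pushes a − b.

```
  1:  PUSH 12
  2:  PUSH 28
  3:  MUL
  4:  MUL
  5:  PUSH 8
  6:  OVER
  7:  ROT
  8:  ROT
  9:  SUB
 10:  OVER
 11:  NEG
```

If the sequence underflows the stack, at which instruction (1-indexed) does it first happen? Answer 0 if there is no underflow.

4

PUSH 12 → [12]
PUSH 28 → [12, 28]
MUL     → [336]
MUL  — needs 2 operands, stack has 1 → underflow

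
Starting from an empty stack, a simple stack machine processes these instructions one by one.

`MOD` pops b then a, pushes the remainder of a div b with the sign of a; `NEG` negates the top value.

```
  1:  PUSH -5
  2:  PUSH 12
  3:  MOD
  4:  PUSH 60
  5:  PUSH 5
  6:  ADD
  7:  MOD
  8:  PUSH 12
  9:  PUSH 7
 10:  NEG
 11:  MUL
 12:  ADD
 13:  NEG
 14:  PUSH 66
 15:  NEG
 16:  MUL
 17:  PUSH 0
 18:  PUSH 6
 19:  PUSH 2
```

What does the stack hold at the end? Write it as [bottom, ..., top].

[-5874, 0, 6, 2]

PUSH -5 → -5
PUSH 12 → -5 12
MOD     → -5
PUSH 60 → -5 60
PUSH 5  → -5 60 5
ADD     → -5 65
MOD     → -5
PUSH 12 → -5 12
PUSH 7  → -5 12 7
NEG     → -5 12 -7
MUL     → -5 -84
ADD     → -89
NEG     → 89
PUSH 66 → 89 66
NEG     → 89 -66
MUL     → -5874
PUSH 0  → -5874 0
PUSH 6  → -5874 0 6
PUSH 2  → -5874 0 6 2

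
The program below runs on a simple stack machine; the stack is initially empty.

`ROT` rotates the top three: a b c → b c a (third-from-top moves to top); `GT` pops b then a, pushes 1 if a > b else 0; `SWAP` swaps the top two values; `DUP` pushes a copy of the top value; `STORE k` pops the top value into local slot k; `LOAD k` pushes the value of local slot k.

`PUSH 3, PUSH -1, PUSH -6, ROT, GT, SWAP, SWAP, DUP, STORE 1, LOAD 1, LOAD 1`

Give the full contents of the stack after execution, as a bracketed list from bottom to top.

[-1, 0, 0, 0]

PUSH 3  : 3
PUSH -1 : 3 -1
PUSH -6 : 3 -1 -6
ROT     : -1 -6 3
GT      : -1 0
SWAP    : 0 -1
SWAP    : -1 0
DUP     : -1 0 0
STORE 1 : -1 0
LOAD 1  : -1 0 0
LOAD 1  : -1 0 0 0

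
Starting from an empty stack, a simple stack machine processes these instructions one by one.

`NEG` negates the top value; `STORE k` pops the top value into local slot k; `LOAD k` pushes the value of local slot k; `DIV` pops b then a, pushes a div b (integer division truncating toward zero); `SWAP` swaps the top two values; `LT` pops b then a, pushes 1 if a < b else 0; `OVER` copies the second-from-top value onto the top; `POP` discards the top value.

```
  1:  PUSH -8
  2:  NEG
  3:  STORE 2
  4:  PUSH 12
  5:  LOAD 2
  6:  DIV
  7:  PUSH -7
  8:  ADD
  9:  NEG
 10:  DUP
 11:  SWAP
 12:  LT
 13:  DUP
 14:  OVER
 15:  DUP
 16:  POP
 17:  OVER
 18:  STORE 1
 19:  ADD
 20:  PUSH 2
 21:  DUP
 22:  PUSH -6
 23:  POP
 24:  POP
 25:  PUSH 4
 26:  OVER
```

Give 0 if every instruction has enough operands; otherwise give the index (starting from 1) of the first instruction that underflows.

0

PUSH -8 → -8
NEG     → 8
STORE 2 → (empty)
PUSH 12 → 12
LOAD 2  → 12 8
DIV     → 1
PUSH -7 → 1 -7
ADD     → -6
NEG     → 6
DUP     → 6 6
SWAP    → 6 6
LT      → 0
DUP     → 0 0
OVER    → 0 0 0
DUP     → 0 0 0 0
POP     → 0 0 0
OVER    → 0 0 0 0
STORE 1 → 0 0 0
ADD     → 0 0
PUSH 2  → 0 0 2
DUP     → 0 0 2 2
PUSH -6 → 0 0 2 2 -6
POP     → 0 0 2 2
POP     → 0 0 2
PUSH 4  → 0 0 2 4
OVER    → 0 0 2 4 2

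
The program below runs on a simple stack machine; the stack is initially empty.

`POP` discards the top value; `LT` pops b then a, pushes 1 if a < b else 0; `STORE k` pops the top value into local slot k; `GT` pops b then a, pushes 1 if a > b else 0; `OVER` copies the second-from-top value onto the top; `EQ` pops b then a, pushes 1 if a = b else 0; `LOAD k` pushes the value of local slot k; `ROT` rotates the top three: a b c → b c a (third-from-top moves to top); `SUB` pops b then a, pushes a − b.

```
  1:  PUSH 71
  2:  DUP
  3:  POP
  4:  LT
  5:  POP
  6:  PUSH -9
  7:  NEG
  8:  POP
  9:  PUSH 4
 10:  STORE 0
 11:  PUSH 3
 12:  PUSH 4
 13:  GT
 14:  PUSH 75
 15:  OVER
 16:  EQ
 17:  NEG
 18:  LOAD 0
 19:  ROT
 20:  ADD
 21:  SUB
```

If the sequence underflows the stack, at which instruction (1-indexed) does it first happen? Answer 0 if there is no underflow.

4

PUSH 71 → [71]
DUP     → [71, 71]
POP     → [71]
LT  — needs 2 operands, stack has 1 → underflow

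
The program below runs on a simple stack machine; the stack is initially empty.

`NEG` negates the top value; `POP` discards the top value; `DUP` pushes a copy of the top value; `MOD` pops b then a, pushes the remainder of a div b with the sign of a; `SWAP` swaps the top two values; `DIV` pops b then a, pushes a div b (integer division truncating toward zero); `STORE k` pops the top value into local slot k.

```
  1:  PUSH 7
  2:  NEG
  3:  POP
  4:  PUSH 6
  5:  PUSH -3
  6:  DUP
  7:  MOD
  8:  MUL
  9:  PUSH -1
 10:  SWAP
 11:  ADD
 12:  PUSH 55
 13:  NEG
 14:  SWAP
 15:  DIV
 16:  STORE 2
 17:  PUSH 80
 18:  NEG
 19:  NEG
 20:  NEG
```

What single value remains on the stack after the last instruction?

-80

PUSH 7  : [7]
NEG     : [-7]
POP     : []
PUSH 6  : [6]
PUSH -3 : [6, -3]
DUP     : [6, -3, -3]
MOD     : [6, 0]
MUL     : [0]
PUSH -1 : [0, -1]
SWAP    : [-1, 0]
ADD     : [-1]
PUSH 55 : [-1, 55]
NEG     : [-1, -55]
SWAP    : [-55, -1]
DIV     : [55]
STORE 2 : []
PUSH 80 : [80]
NEG     : [-80]
NEG     : [80]
NEG     : [-80]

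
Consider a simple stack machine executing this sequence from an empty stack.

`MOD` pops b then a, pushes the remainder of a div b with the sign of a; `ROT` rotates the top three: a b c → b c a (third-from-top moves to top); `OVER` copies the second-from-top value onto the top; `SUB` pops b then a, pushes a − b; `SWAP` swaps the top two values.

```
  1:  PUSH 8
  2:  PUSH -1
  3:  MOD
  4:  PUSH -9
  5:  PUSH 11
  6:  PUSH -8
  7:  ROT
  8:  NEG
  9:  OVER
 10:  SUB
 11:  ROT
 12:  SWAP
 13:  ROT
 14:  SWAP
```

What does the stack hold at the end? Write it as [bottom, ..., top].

PUSH 8  → 8
PUSH -1 → 8 -1
MOD     → 0
PUSH -9 → 0 -9
PUSH 11 → 0 -9 11
PUSH -8 → 0 -9 11 -8
ROT     → 0 11 -8 -9
NEG     → 0 11 -8 9
OVER    → 0 11 -8 9 -8
SUB     → 0 11 -8 17
ROT     → 0 -8 17 11
SWAP    → 0 -8 11 17
ROT     → 0 11 17 -8
SWAP    → 0 11 -8 17

[0, 11, -8, 17]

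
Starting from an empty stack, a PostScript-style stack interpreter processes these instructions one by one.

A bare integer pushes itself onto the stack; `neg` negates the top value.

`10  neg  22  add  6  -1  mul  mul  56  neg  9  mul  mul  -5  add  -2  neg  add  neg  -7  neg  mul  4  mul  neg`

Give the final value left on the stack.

1015980

10  -> [10]
neg -> [-10]
22  -> [-10, 22]
add -> [12]
6   -> [12, 6]
-1  -> [12, 6, -1]
mul -> [12, -6]
mul -> [-72]
56  -> [-72, 56]
neg -> [-72, -56]
9   -> [-72, -56, 9]
mul -> [-72, -504]
mul -> [36288]
-5  -> [36288, -5]
add -> [36283]
-2  -> [36283, -2]
neg -> [36283, 2]
add -> [36285]
neg -> [-36285]
-7  -> [-36285, -7]
neg -> [-36285, 7]
mul -> [-253995]
4   -> [-253995, 4]
mul -> [-1015980]
neg -> [1015980]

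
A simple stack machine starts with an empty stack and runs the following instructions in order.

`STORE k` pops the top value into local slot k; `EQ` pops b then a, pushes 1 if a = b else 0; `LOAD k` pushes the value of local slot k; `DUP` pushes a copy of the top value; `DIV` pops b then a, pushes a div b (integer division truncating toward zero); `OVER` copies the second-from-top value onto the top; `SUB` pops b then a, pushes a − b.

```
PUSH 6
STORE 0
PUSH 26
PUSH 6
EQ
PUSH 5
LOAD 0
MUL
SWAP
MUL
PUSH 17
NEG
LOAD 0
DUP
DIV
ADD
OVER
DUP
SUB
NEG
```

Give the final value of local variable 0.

6

PUSH 6  → [6]
STORE 0 → []
PUSH 26 → [26]
PUSH 6  → [26, 6]
EQ      → [0]
PUSH 5  → [0, 5]
LOAD 0  → [0, 5, 6]
MUL     → [0, 30]
SWAP    → [30, 0]
MUL     → [0]
PUSH 17 → [0, 17]
NEG     → [0, -17]
LOAD 0  → [0, -17, 6]
DUP     → [0, -17, 6, 6]
DIV     → [0, -17, 1]
ADD     → [0, -16]
OVER    → [0, -16, 0]
DUP     → [0, -16, 0, 0]
SUB     → [0, -16, 0]
NEG     → [0, -16, 0]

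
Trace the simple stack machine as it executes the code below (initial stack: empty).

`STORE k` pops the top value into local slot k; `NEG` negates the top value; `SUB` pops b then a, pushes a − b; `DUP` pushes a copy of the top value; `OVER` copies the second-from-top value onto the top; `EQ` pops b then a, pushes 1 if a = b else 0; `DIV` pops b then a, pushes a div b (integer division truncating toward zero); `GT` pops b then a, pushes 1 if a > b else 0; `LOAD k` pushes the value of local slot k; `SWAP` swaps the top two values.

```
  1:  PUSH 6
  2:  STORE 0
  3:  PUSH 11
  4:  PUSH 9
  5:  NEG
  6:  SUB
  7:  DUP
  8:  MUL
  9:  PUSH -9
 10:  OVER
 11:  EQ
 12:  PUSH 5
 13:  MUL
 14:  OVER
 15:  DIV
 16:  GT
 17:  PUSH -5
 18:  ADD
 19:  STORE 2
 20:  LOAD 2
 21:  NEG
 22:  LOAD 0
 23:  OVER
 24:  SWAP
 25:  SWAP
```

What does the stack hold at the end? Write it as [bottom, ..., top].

[4, 6, 4]

PUSH 6  → [6]
STORE 0 → []
PUSH 11 → [11]
PUSH 9  → [11, 9]
NEG     → [11, -9]
SUB     → [20]
DUP     → [20, 20]
MUL     → [400]
PUSH -9 → [400, -9]
OVER    → [400, -9, 400]
EQ      → [400, 0]
PUSH 5  → [400, 0, 5]
MUL     → [400, 0]
OVER    → [400, 0, 400]
DIV     → [400, 0]
GT      → [1]
PUSH -5 → [1, -5]
ADD     → [-4]
STORE 2 → []
LOAD 2  → [-4]
NEG     → [4]
LOAD 0  → [4, 6]
OVER    → [4, 6, 4]
SWAP    → [4, 4, 6]
SWAP    → [4, 6, 4]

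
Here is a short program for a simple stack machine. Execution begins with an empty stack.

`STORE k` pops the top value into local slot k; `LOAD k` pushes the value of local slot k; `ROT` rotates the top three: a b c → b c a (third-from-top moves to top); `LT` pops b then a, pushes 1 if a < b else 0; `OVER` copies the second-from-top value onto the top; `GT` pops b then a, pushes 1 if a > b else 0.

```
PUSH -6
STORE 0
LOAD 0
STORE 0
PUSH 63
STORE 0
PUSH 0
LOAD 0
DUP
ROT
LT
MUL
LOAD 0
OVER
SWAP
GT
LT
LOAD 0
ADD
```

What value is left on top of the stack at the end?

63

PUSH -6  -6
STORE 0  (empty)
LOAD 0   -6
STORE 0  (empty)
PUSH 63  63
STORE 0  (empty)
PUSH 0   0
LOAD 0   0 63
DUP      0 63 63
ROT      63 63 0
LT       63 0
MUL      0
LOAD 0   0 63
OVER     0 63 0
SWAP     0 0 63
GT       0 0
LT       0
LOAD 0   0 63
ADD      63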